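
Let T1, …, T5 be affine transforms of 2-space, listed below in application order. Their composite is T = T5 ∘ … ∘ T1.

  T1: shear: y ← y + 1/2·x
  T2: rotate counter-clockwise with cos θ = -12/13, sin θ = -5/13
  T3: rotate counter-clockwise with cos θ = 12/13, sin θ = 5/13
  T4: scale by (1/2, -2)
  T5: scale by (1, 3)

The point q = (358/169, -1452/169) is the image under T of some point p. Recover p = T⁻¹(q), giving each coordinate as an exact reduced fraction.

T1 = [1 0 0; 1/2 1 0; 0 0 1]
T2·T1 = [-19/26 5/13 0; -11/13 -12/13 0; 0 0 1]
T3·…·T1 = [-59/169 120/169 0; -359/338 -119/169 0; 0 0 1]
T4·…·T1 = [-59/338 60/169 0; 359/169 238/169 0; 0 0 1]
T5·…·T1 = [-59/338 60/169 0; 1077/169 714/169 0; 0 0 1]
det M = -3; M⁻¹ = [-238/169 20/169 0; 359/169 59/1014 0; 0 0 1]
M⁻¹ · (358/169, -1452/169)ᵀ = (-4, 4)ᵀ

p = (-4, 4)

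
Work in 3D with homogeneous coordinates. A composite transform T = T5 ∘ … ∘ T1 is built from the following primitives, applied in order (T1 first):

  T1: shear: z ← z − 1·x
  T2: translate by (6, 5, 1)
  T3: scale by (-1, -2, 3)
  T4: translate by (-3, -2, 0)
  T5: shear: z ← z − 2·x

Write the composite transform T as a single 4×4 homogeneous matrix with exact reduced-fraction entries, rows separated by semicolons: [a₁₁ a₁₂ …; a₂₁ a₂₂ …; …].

T = [-1 0 0 -9; 0 -2 0 -12; -1 0 3 21; 0 0 0 1]

T1 = [1 0 0 0; 0 1 0 0; -1 0 1 0; 0 0 0 1]
T2·T1 = [1 0 0 6; 0 1 0 5; -1 0 1 1; 0 0 0 1]
T3·…·T1 = [-1 0 0 -6; 0 -2 0 -10; -3 0 3 3; 0 0 0 1]
T4·…·T1 = [-1 0 0 -9; 0 -2 0 -12; -3 0 3 3; 0 0 0 1]
T5·…·T1 = [-1 0 0 -9; 0 -2 0 -12; -1 0 3 21; 0 0 0 1]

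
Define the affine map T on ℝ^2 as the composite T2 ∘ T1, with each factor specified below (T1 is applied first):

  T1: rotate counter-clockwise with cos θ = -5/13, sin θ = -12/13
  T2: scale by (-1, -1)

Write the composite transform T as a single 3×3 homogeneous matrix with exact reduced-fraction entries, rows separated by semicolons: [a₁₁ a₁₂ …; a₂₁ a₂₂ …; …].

T = [5/13 -12/13 0; 12/13 5/13 0; 0 0 1]

T1 = [-5/13 12/13 0; -12/13 -5/13 0; 0 0 1]
T2·T1 = [5/13 -12/13 0; 12/13 5/13 0; 0 0 1]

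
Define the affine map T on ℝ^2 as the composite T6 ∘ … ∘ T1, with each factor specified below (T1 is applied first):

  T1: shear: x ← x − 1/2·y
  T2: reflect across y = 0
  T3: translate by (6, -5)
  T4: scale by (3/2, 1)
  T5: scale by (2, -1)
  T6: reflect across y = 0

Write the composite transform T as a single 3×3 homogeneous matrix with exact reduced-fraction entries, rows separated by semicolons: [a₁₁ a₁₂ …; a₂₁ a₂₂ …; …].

T = [3 -3/2 18; 0 -1 -5; 0 0 1]

T1 = [1 -1/2 0; 0 1 0; 0 0 1]
T2·T1 = [1 -1/2 0; 0 -1 0; 0 0 1]
T3·…·T1 = [1 -1/2 6; 0 -1 -5; 0 0 1]
T4·…·T1 = [3/2 -3/4 9; 0 -1 -5; 0 0 1]
T5·…·T1 = [3 -3/2 18; 0 1 5; 0 0 1]
T6·…·T1 = [3 -3/2 18; 0 -1 -5; 0 0 1]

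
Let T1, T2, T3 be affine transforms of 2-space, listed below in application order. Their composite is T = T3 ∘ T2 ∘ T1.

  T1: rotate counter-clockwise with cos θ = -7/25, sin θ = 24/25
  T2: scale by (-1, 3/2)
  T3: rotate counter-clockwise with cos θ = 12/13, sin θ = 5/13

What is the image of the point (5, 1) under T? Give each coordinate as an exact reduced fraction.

T(p) = (-279/650, 2329/325)

T1 rotate counter-clockwise with cos θ = -7/25, sin θ = 24/25: (5, 1) → (-59/25, 113/25)
T2 scale by (-1, 3/2): (-59/25, 113/25) → (59/25, 339/50)
T3 rotate counter-clockwise with cos θ = 12/13, sin θ = 5/13: (59/25, 339/50) → (-279/650, 2329/325)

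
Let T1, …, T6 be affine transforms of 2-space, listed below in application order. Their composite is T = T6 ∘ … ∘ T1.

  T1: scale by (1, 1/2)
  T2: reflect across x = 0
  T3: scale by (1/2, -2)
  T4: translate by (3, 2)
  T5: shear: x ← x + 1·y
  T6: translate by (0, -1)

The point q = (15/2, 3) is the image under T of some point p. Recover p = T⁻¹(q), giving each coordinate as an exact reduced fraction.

p = (-1, -2)

T1 = [1 0 0; 0 1/2 0; 0 0 1]
T2·T1 = [-1 0 0; 0 1/2 0; 0 0 1]
T3·…·T1 = [-1/2 0 0; 0 -1 0; 0 0 1]
T4·…·T1 = [-1/2 0 3; 0 -1 2; 0 0 1]
T5·…·T1 = [-1/2 -1 5; 0 -1 2; 0 0 1]
T6·…·T1 = [-1/2 -1 5; 0 -1 1; 0 0 1]
det M = 1/2; M⁻¹ = [-2 2 8; 0 -1 1; 0 0 1]
M⁻¹ · (15/2, 3)ᵀ = (-1, -2)ᵀ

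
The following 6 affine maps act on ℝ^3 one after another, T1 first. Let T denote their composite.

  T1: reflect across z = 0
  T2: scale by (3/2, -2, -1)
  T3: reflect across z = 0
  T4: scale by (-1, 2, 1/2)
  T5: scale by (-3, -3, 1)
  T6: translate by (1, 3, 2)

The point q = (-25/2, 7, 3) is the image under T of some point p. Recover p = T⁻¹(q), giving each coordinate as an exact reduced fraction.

p = (-3, 1/3, -2)

T1 = [1 0 0 0; 0 1 0 0; 0 0 -1 0; 0 0 0 1]
T2·T1 = [3/2 0 0 0; 0 -2 0 0; 0 0 1 0; 0 0 0 1]
T3·…·T1 = [3/2 0 0 0; 0 -2 0 0; 0 0 -1 0; 0 0 0 1]
T4·…·T1 = [-3/2 0 0 0; 0 -4 0 0; 0 0 -1/2 0; 0 0 0 1]
T5·…·T1 = [9/2 0 0 0; 0 12 0 0; 0 0 -1/2 0; 0 0 0 1]
T6·…·T1 = [9/2 0 0 1; 0 12 0 3; 0 0 -1/2 2; 0 0 0 1]
det M = -27; M⁻¹ = [2/9 0 0 -2/9; 0 1/12 0 -1/4; 0 0 -2 4; 0 0 0 1]
M⁻¹ · (-25/2, 7, 3)ᵀ = (-3, 1/3, -2)ᵀ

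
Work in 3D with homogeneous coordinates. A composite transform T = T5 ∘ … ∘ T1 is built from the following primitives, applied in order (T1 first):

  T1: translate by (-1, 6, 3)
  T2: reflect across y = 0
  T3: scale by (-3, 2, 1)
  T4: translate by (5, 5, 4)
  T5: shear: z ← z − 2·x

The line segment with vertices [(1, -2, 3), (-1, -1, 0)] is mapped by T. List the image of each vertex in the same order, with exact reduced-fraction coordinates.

T1 translate by (-1, 6, 3): (1, -2, 3) → (0, 4, 6); (-1, -1, 0) → (-2, 5, 3)
T2 reflect across y = 0: (0, 4, 6) → (0, -4, 6); (-2, 5, 3) → (-2, -5, 3)
T3 scale by (-3, 2, 1): (0, -4, 6) → (0, -8, 6); (-2, -5, 3) → (6, -10, 3)
T4 translate by (5, 5, 4): (0, -8, 6) → (5, -3, 10); (6, -10, 3) → (11, -5, 7)
T5 shear: z ← z − 2·x: (5, -3, 10) → (5, -3, 0); (11, -5, 7) → (11, -5, -15)

image vertices: (5, -3, 0), (11, -5, -15)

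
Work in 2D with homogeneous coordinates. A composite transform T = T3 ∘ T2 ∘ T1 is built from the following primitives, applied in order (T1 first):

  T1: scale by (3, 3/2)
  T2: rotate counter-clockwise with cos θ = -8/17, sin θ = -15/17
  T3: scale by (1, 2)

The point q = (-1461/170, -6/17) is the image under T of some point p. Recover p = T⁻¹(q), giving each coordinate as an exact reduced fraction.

p = (7/5, -5)

T1 = [3 0 0; 0 3/2 0; 0 0 1]
T2·T1 = [-24/17 45/34 0; -45/17 -12/17 0; 0 0 1]
T3·…·T1 = [-24/17 45/34 0; -90/17 -24/17 0; 0 0 1]
det M = 9; M⁻¹ = [-8/51 -5/34 0; 10/17 -8/51 0; 0 0 1]
M⁻¹ · (-1461/170, -6/17)ᵀ = (7/5, -5)ᵀ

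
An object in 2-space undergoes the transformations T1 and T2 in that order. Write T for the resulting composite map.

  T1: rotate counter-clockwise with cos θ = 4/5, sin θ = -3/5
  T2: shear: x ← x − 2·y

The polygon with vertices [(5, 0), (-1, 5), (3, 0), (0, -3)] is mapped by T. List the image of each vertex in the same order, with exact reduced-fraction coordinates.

image vertices: (10, -3), (-7, 23/5), (6, -9/5), (3, -12/5)

T1 rotate counter-clockwise with cos θ = 4/5, sin θ = -3/5: (5, 0) → (4, -3); (-1, 5) → (11/5, 23/5); (3, 0) → (12/5, -9/5); (0, -3) → (-9/5, -12/5)
T2 shear: x ← x − 2·y: (4, -3) → (10, -3); (11/5, 23/5) → (-7, 23/5); (12/5, -9/5) → (6, -9/5); (-9/5, -12/5) → (3, -12/5)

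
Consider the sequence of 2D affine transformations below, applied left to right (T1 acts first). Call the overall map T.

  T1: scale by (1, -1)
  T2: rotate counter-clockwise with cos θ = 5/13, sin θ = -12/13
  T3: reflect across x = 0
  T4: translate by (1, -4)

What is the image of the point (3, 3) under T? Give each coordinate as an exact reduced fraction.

T1 scale by (1, -1): (3, 3) → (3, -3)
T2 rotate counter-clockwise with cos θ = 5/13, sin θ = -12/13: (3, -3) → (-21/13, -51/13)
T3 reflect across x = 0: (-21/13, -51/13) → (21/13, -51/13)
T4 translate by (1, -4): (21/13, -51/13) → (34/13, -103/13)

T(p) = (34/13, -103/13)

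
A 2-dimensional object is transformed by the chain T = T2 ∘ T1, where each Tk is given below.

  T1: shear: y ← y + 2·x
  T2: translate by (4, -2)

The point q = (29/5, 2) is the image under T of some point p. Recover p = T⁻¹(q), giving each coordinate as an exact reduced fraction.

T1 = [1 0 0; 2 1 0; 0 0 1]
T2·T1 = [1 0 4; 2 1 -2; 0 0 1]
det M = 1; M⁻¹ = [1 0 -4; -2 1 10; 0 0 1]
M⁻¹ · (29/5, 2)ᵀ = (9/5, 2/5)ᵀ

p = (9/5, 2/5)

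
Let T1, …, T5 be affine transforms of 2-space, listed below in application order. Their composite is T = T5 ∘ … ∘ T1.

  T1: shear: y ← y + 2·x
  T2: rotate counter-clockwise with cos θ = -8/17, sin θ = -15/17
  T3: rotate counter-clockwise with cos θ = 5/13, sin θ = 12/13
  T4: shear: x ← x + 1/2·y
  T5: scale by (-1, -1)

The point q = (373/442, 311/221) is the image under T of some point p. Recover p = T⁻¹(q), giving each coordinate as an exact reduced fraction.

p = (1, -3)

T1 = [1 0 0; 2 1 0; 0 0 1]
T2·T1 = [22/17 15/17 0; -31/17 -8/17 0; 0 0 1]
T3·…·T1 = [482/221 171/221 0; 109/221 140/221 0; 0 0 1]
T4·…·T1 = [1073/442 241/221 0; 109/221 140/221 0; 0 0 1]
T5·…·T1 = [-1073/442 -241/221 0; -109/221 -140/221 0; 0 0 1]
det M = 1; M⁻¹ = [-140/221 241/221 0; 109/221 -1073/442 0; 0 0 1]
M⁻¹ · (373/442, 311/221)ᵀ = (1, -3)ᵀ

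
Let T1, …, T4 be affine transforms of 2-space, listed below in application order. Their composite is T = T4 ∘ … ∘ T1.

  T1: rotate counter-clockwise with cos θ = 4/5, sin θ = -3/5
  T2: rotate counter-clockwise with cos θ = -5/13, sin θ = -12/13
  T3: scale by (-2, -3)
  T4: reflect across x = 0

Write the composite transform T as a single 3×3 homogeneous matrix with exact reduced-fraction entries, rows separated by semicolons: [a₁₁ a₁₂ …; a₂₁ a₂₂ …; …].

T = [-112/65 66/65 0; 99/65 168/65 0; 0 0 1]

T1 = [4/5 3/5 0; -3/5 4/5 0; 0 0 1]
T2·T1 = [-56/65 33/65 0; -33/65 -56/65 0; 0 0 1]
T3·…·T1 = [112/65 -66/65 0; 99/65 168/65 0; 0 0 1]
T4·…·T1 = [-112/65 66/65 0; 99/65 168/65 0; 0 0 1]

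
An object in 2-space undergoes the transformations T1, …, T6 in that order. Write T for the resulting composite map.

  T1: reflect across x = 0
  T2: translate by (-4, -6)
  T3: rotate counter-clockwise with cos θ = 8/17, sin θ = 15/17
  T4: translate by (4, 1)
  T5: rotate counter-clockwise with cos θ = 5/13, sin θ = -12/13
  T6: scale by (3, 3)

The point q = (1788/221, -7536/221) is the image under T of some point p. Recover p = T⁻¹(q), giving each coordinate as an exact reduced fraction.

p = (-5, -2)

T1 = [-1 0 0; 0 1 0; 0 0 1]
T2·T1 = [-1 0 -4; 0 1 -6; 0 0 1]
T3·…·T1 = [-8/17 -15/17 58/17; -15/17 8/17 -108/17; 0 0 1]
T4·…·T1 = [-8/17 -15/17 126/17; -15/17 8/17 -91/17; 0 0 1]
T5·…·T1 = [-220/221 21/221 -462/221; 21/221 220/221 -1967/221; 0 0 1]
T6·…·T1 = [-660/221 63/221 -1386/221; 63/221 660/221 -5901/221; 0 0 1]
det M = -9; M⁻¹ = [-220/663 7/221 -21/17; 7/221 220/663 154/17; 0 0 1]
M⁻¹ · (1788/221, -7536/221)ᵀ = (-5, -2)ᵀ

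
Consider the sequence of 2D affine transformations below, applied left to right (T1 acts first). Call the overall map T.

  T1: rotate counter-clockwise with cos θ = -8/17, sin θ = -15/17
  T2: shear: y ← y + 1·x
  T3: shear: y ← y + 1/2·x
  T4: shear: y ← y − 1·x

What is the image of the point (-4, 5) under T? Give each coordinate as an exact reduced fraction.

T1 rotate counter-clockwise with cos θ = -8/17, sin θ = -15/17: (-4, 5) → (107/17, 20/17)
T2 shear: y ← y + 1·x: (107/17, 20/17) → (107/17, 127/17)
T3 shear: y ← y + 1/2·x: (107/17, 127/17) → (107/17, 361/34)
T4 shear: y ← y − 1·x: (107/17, 361/34) → (107/17, 147/34)

T(p) = (107/17, 147/34)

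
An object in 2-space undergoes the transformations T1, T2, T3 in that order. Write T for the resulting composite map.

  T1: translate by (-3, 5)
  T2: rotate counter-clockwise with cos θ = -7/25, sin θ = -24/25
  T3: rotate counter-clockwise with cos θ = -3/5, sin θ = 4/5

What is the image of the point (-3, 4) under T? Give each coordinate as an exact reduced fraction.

T1 translate by (-3, 5): (-3, 4) → (-6, 9)
T2 rotate counter-clockwise with cos θ = -7/25, sin θ = -24/25: (-6, 9) → (258/25, 81/25)
T3 rotate counter-clockwise with cos θ = -3/5, sin θ = 4/5: (258/25, 81/25) → (-1098/125, 789/125)

T(p) = (-1098/125, 789/125)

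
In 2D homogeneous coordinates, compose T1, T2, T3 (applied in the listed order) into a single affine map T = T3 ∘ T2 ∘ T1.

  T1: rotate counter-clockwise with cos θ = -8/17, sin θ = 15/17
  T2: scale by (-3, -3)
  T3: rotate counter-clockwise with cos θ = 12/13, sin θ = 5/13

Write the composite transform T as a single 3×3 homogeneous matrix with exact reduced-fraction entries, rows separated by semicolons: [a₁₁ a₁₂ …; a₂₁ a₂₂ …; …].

T1 = [-8/17 -15/17 0; 15/17 -8/17 0; 0 0 1]
T2·T1 = [24/17 45/17 0; -45/17 24/17 0; 0 0 1]
T3·…·T1 = [513/221 420/221 0; -420/221 513/221 0; 0 0 1]

T = [513/221 420/221 0; -420/221 513/221 0; 0 0 1]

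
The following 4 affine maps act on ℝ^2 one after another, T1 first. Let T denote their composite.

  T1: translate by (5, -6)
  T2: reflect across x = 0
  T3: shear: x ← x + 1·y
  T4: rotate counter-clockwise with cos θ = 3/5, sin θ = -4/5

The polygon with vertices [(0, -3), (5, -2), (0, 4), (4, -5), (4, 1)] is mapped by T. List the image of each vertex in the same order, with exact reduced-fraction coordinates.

image vertices: (-78/5, 29/5), (-86/5, 48/5), (-29/5, 22/5), (-104/5, 47/5), (-62/5, 41/5)

T1 translate by (5, -6): (0, -3) → (5, -9); (5, -2) → (10, -8); (0, 4) → (5, -2); (4, -5) → (9, -11); (4, 1) → (9, -5)
T2 reflect across x = 0: (5, -9) → (-5, -9); (10, -8) → (-10, -8); (5, -2) → (-5, -2); (9, -11) → (-9, -11); (9, -5) → (-9, -5)
T3 shear: x ← x + 1·y: (-5, -9) → (-14, -9); (-10, -8) → (-18, -8); (-5, -2) → (-7, -2); (-9, -11) → (-20, -11); (-9, -5) → (-14, -5)
T4 rotate counter-clockwise with cos θ = 3/5, sin θ = -4/5: (-14, -9) → (-78/5, 29/5); (-18, -8) → (-86/5, 48/5); (-7, -2) → (-29/5, 22/5); (-20, -11) → (-104/5, 47/5); (-14, -5) → (-62/5, 41/5)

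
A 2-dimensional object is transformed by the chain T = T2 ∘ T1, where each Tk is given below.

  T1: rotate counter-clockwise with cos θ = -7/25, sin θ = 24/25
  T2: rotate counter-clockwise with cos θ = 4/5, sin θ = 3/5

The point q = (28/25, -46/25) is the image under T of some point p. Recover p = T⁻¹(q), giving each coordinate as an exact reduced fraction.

p = (-2, 4/5)

T1 = [-7/25 -24/25 0; 24/25 -7/25 0; 0 0 1]
T2·T1 = [-4/5 -3/5 0; 3/5 -4/5 0; 0 0 1]
det M = 1; M⁻¹ = [-4/5 3/5 0; -3/5 -4/5 0; 0 0 1]
M⁻¹ · (28/25, -46/25)ᵀ = (-2, 4/5)ᵀ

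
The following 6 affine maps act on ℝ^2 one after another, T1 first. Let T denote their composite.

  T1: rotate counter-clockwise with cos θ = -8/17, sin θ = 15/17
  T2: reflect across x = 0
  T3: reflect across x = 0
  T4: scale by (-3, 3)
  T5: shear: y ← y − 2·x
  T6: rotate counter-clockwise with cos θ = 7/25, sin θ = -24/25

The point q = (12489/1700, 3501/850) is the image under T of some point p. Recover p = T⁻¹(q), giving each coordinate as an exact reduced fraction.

p = (1, -5/4)

T1 = [-8/17 -15/17 0; 15/17 -8/17 0; 0 0 1]
T2·T1 = [8/17 15/17 0; 15/17 -8/17 0; 0 0 1]
T3·…·T1 = [-8/17 -15/17 0; 15/17 -8/17 0; 0 0 1]
T4·…·T1 = [24/17 45/17 0; 45/17 -24/17 0; 0 0 1]
T5·…·T1 = [24/17 45/17 0; -3/17 -114/17 0; 0 0 1]
T6·…·T1 = [96/425 -2421/425 0; -597/425 -1878/425 0; 0 0 1]
det M = -9; M⁻¹ = [626/1275 -269/425 0; -199/1275 -32/1275 0; 0 0 1]
M⁻¹ · (12489/1700, 3501/850)ᵀ = (1, -5/4)ᵀ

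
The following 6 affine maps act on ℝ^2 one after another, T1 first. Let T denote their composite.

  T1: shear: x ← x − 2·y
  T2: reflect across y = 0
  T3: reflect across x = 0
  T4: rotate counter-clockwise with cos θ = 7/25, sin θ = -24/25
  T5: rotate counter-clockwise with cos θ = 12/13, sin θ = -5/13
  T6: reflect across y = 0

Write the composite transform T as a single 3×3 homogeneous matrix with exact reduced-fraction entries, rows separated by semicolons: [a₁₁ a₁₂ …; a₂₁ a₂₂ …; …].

T1 = [1 -2 0; 0 1 0; 0 0 1]
T2·T1 = [1 -2 0; 0 -1 0; 0 0 1]
T3·…·T1 = [-1 2 0; 0 -1 0; 0 0 1]
T4·…·T1 = [-7/25 -2/5 0; 24/25 -11/5 0; 0 0 1]
T5·…·T1 = [36/325 -79/65 0; 323/325 -122/65 0; 0 0 1]
T6·…·T1 = [36/325 -79/65 0; -323/325 122/65 0; 0 0 1]

T = [36/325 -79/65 0; -323/325 122/65 0; 0 0 1]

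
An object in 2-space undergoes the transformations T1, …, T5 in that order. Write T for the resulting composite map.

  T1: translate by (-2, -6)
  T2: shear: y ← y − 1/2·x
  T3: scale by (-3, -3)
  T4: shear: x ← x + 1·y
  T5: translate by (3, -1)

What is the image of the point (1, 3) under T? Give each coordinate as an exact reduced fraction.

T1 translate by (-2, -6): (1, 3) → (-1, -3)
T2 shear: y ← y − 1/2·x: (-1, -3) → (-1, -5/2)
T3 scale by (-3, -3): (-1, -5/2) → (3, 15/2)
T4 shear: x ← x + 1·y: (3, 15/2) → (21/2, 15/2)
T5 translate by (3, -1): (21/2, 15/2) → (27/2, 13/2)

T(p) = (27/2, 13/2)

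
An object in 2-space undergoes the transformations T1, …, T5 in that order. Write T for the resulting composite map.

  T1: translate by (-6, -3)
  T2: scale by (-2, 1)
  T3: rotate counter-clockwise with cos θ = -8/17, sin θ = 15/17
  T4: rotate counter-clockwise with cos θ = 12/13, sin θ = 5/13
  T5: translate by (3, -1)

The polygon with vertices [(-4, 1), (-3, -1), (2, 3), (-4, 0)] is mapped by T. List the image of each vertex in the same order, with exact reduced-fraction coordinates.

T1 translate by (-6, -3): (-4, 1) → (-10, -2); (-3, -1) → (-9, -4); (2, 3) → (-4, 0); (-4, 0) → (-10, -3)
T2 scale by (-2, 1): (-10, -2) → (20, -2); (-9, -4) → (18, -4); (-4, 0) → (8, 0); (-10, -3) → (20, -3)
T3 rotate counter-clockwise with cos θ = -8/17, sin θ = 15/17: (20, -2) → (-130/17, 316/17); (18, -4) → (-84/17, 302/17); (8, 0) → (-64/17, 120/17); (20, -3) → (-115/17, 324/17)
T4 rotate counter-clockwise with cos θ = 12/13, sin θ = 5/13: (-130/17, 316/17) → (-3140/221, 3142/221); (-84/17, 302/17) → (-2518/221, 3204/221); (-64/17, 120/17) → (-1368/221, 1120/221); (-115/17, 324/17) → (-3000/221, 3313/221)
T5 translate by (3, -1): (-3140/221, 3142/221) → (-2477/221, 2921/221); (-2518/221, 3204/221) → (-1855/221, 2983/221); (-1368/221, 1120/221) → (-705/221, 899/221); (-3000/221, 3313/221) → (-2337/221, 3092/221)

image vertices: (-2477/221, 2921/221), (-1855/221, 2983/221), (-705/221, 899/221), (-2337/221, 3092/221)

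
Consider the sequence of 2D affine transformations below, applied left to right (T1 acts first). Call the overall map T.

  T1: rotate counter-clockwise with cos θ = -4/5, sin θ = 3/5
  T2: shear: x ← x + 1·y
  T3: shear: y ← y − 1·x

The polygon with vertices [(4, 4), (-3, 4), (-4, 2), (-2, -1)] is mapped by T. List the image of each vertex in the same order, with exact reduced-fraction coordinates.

T1 rotate counter-clockwise with cos θ = -4/5, sin θ = 3/5: (4, 4) → (-28/5, -4/5); (-3, 4) → (0, -5); (-4, 2) → (2, -4); (-2, -1) → (11/5, -2/5)
T2 shear: x ← x + 1·y: (-28/5, -4/5) → (-32/5, -4/5); (0, -5) → (-5, -5); (2, -4) → (-2, -4); (11/5, -2/5) → (9/5, -2/5)
T3 shear: y ← y − 1·x: (-32/5, -4/5) → (-32/5, 28/5); (-5, -5) → (-5, 0); (-2, -4) → (-2, -2); (9/5, -2/5) → (9/5, -11/5)

image vertices: (-32/5, 28/5), (-5, 0), (-2, -2), (9/5, -11/5)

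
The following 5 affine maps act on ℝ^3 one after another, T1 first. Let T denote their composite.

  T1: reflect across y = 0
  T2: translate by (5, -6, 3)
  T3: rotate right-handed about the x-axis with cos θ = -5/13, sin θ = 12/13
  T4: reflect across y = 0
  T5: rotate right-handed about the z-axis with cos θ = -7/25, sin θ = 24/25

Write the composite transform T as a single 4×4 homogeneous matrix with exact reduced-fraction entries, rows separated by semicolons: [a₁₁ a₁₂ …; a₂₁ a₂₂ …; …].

T = [-7/25 24/65 -288/325 -599/325; 24/25 7/65 -84/325 1518/325; 0 -12/13 -5/13 -87/13; 0 0 0 1]

T1 = [1 0 0 0; 0 -1 0 0; 0 0 1 0; 0 0 0 1]
T2·T1 = [1 0 0 5; 0 -1 0 -6; 0 0 1 3; 0 0 0 1]
T3·…·T1 = [1 0 0 5; 0 5/13 -12/13 -6/13; 0 -12/13 -5/13 -87/13; 0 0 0 1]
T4·…·T1 = [1 0 0 5; 0 -5/13 12/13 6/13; 0 -12/13 -5/13 -87/13; 0 0 0 1]
T5·…·T1 = [-7/25 24/65 -288/325 -599/325; 24/25 7/65 -84/325 1518/325; 0 -12/13 -5/13 -87/13; 0 0 0 1]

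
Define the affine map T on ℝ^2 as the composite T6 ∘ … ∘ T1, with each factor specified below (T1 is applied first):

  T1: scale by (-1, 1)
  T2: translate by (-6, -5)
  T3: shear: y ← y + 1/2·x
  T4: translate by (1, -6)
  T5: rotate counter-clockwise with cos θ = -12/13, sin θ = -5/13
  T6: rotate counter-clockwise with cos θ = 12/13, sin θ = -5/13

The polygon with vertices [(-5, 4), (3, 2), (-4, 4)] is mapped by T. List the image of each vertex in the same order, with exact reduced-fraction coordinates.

image vertices: (0, 15/2), (8, 27/2), (1, 8)

T1 scale by (-1, 1): (-5, 4) → (5, 4); (3, 2) → (-3, 2); (-4, 4) → (4, 4)
T2 translate by (-6, -5): (5, 4) → (-1, -1); (-3, 2) → (-9, -3); (4, 4) → (-2, -1)
T3 shear: y ← y + 1/2·x: (-1, -1) → (-1, -3/2); (-9, -3) → (-9, -15/2); (-2, -1) → (-2, -2)
T4 translate by (1, -6): (-1, -3/2) → (0, -15/2); (-9, -15/2) → (-8, -27/2); (-2, -2) → (-1, -8)
T5 rotate counter-clockwise with cos θ = -12/13, sin θ = -5/13: (0, -15/2) → (-75/26, 90/13); (-8, -27/2) → (57/26, 202/13); (-1, -8) → (-28/13, 101/13)
T6 rotate counter-clockwise with cos θ = 12/13, sin θ = -5/13: (-75/26, 90/13) → (0, 15/2); (57/26, 202/13) → (8, 27/2); (-28/13, 101/13) → (1, 8)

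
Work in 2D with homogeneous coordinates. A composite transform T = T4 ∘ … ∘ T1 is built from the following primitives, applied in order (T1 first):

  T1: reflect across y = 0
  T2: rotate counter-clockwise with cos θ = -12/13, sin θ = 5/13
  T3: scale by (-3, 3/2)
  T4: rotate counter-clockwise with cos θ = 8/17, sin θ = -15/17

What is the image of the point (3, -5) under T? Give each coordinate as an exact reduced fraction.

T1 reflect across y = 0: (3, -5) → (3, 5)
T2 rotate counter-clockwise with cos θ = -12/13, sin θ = 5/13: (3, 5) → (-61/13, -45/13)
T3 scale by (-3, 3/2): (-61/13, -45/13) → (183/13, -135/26)
T4 rotate counter-clockwise with cos θ = 8/17, sin θ = -15/17: (183/13, -135/26) → (903/442, -3285/221)

T(p) = (903/442, -3285/221)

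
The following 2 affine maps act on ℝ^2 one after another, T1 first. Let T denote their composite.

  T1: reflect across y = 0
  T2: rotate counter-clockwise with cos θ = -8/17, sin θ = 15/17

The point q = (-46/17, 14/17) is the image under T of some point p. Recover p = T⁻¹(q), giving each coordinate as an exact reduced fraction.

p = (2, -2)

T1 = [1 0 0; 0 -1 0; 0 0 1]
T2·T1 = [-8/17 15/17 0; 15/17 8/17 0; 0 0 1]
det M = -1; M⁻¹ = [-8/17 15/17 0; 15/17 8/17 0; 0 0 1]
M⁻¹ · (-46/17, 14/17)ᵀ = (2, -2)ᵀ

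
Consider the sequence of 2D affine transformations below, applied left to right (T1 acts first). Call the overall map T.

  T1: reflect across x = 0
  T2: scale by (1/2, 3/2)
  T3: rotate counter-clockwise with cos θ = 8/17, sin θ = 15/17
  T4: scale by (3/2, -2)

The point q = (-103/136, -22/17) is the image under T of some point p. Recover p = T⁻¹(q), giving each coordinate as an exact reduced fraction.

p = (-2/3, 1/2)

T1 = [-1 0 0; 0 1 0; 0 0 1]
T2·T1 = [-1/2 0 0; 0 3/2 0; 0 0 1]
T3·…·T1 = [-4/17 -45/34 0; -15/34 12/17 0; 0 0 1]
T4·…·T1 = [-6/17 -135/68 0; 15/17 -24/17 0; 0 0 1]
det M = 9/4; M⁻¹ = [-32/51 15/17 0; -20/51 -8/51 0; 0 0 1]
M⁻¹ · (-103/136, -22/17)ᵀ = (-2/3, 1/2)ᵀ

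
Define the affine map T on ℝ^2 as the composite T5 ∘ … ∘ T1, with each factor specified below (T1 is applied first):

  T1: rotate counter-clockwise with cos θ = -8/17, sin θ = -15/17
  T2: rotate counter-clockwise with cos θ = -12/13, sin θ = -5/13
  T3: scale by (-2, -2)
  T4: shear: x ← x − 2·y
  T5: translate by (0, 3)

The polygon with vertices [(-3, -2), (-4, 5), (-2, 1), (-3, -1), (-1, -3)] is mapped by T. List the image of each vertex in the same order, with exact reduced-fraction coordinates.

image vertices: (-274/17, 159/17), (-732/221, 2213/221), (-1152/221, 1501/221), (-3038/221, 2025/221), (-2410/221, 1229/221)

T1 rotate counter-clockwise with cos θ = -8/17, sin θ = -15/17: (-3, -2) → (-6/17, 61/17); (-4, 5) → (107/17, 20/17); (-2, 1) → (31/17, 22/17); (-3, -1) → (9/17, 53/17); (-1, -3) → (-37/17, 39/17)
T2 rotate counter-clockwise with cos θ = -12/13, sin θ = -5/13: (-6/17, 61/17) → (29/17, -54/17); (107/17, 20/17) → (-1184/221, -775/221); (31/17, 22/17) → (-262/221, -419/221); (9/17, 53/17) → (157/221, -681/221); (-37/17, 39/17) → (639/221, -283/221)
T3 scale by (-2, -2): (29/17, -54/17) → (-58/17, 108/17); (-1184/221, -775/221) → (2368/221, 1550/221); (-262/221, -419/221) → (524/221, 838/221); (157/221, -681/221) → (-314/221, 1362/221); (639/221, -283/221) → (-1278/221, 566/221)
T4 shear: x ← x − 2·y: (-58/17, 108/17) → (-274/17, 108/17); (2368/221, 1550/221) → (-732/221, 1550/221); (524/221, 838/221) → (-1152/221, 838/221); (-314/221, 1362/221) → (-3038/221, 1362/221); (-1278/221, 566/221) → (-2410/221, 566/221)
T5 translate by (0, 3): (-274/17, 108/17) → (-274/17, 159/17); (-732/221, 1550/221) → (-732/221, 2213/221); (-1152/221, 838/221) → (-1152/221, 1501/221); (-3038/221, 1362/221) → (-3038/221, 2025/221); (-2410/221, 566/221) → (-2410/221, 1229/221)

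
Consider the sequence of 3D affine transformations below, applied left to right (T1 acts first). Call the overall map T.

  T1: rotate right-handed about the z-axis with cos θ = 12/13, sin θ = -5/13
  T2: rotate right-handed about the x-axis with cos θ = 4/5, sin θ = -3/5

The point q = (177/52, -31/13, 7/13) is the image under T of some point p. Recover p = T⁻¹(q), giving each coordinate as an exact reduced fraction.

T1 = [12/13 5/13 0 0; -5/13 12/13 0 0; 0 0 1 0; 0 0 0 1]
T2·T1 = [12/13 5/13 0 0; -4/13 48/65 3/5 0; 3/13 -36/65 4/5 0; 0 0 0 1]
det M = 1; M⁻¹ = [12/13 -4/13 3/13 0; 5/13 48/65 -36/65 0; 0 3/5 4/5 0; 0 0 0 1]
M⁻¹ · (177/52, -31/13, 7/13)ᵀ = (4, -3/4, -1)ᵀ

p = (4, -3/4, -1)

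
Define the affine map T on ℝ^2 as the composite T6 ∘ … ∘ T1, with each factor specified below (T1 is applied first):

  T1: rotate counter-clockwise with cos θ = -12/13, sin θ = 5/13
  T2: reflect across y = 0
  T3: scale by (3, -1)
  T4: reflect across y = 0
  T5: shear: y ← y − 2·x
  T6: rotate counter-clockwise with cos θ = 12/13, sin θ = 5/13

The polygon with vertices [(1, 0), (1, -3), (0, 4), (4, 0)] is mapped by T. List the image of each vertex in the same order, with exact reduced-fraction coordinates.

image vertices: (-59/13, 48/13), (31/13, -51/13), (-120/13, 132/13), (-236/13, 192/13)

T1 rotate counter-clockwise with cos θ = -12/13, sin θ = 5/13: (1, 0) → (-12/13, 5/13); (1, -3) → (3/13, 41/13); (0, 4) → (-20/13, -48/13); (4, 0) → (-48/13, 20/13)
T2 reflect across y = 0: (-12/13, 5/13) → (-12/13, -5/13); (3/13, 41/13) → (3/13, -41/13); (-20/13, -48/13) → (-20/13, 48/13); (-48/13, 20/13) → (-48/13, -20/13)
T3 scale by (3, -1): (-12/13, -5/13) → (-36/13, 5/13); (3/13, -41/13) → (9/13, 41/13); (-20/13, 48/13) → (-60/13, -48/13); (-48/13, -20/13) → (-144/13, 20/13)
T4 reflect across y = 0: (-36/13, 5/13) → (-36/13, -5/13); (9/13, 41/13) → (9/13, -41/13); (-60/13, -48/13) → (-60/13, 48/13); (-144/13, 20/13) → (-144/13, -20/13)
T5 shear: y ← y − 2·x: (-36/13, -5/13) → (-36/13, 67/13); (9/13, -41/13) → (9/13, -59/13); (-60/13, 48/13) → (-60/13, 168/13); (-144/13, -20/13) → (-144/13, 268/13)
T6 rotate counter-clockwise with cos θ = 12/13, sin θ = 5/13: (-36/13, 67/13) → (-59/13, 48/13); (9/13, -59/13) → (31/13, -51/13); (-60/13, 168/13) → (-120/13, 132/13); (-144/13, 268/13) → (-236/13, 192/13)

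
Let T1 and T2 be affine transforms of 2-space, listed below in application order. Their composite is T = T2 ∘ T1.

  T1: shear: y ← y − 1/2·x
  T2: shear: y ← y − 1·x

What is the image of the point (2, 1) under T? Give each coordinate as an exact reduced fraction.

T1 shear: y ← y − 1/2·x: (2, 1) → (2, 0)
T2 shear: y ← y − 1·x: (2, 0) → (2, -2)

T(p) = (2, -2)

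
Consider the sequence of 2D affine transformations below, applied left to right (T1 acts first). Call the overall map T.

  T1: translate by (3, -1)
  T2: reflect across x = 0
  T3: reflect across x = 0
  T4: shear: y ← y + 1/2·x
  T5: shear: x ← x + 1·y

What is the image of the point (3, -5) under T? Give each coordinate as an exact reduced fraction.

T1 translate by (3, -1): (3, -5) → (6, -6)
T2 reflect across x = 0: (6, -6) → (-6, -6)
T3 reflect across x = 0: (-6, -6) → (6, -6)
T4 shear: y ← y + 1/2·x: (6, -6) → (6, -3)
T5 shear: x ← x + 1·y: (6, -3) → (3, -3)

T(p) = (3, -3)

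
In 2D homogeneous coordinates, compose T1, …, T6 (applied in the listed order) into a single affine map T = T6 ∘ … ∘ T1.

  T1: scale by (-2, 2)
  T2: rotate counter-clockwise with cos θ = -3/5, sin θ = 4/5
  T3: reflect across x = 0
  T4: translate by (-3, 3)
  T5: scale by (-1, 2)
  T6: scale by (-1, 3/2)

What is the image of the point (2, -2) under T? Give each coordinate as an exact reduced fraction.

T1 scale by (-2, 2): (2, -2) → (-4, -4)
T2 rotate counter-clockwise with cos θ = -3/5, sin θ = 4/5: (-4, -4) → (28/5, -4/5)
T3 reflect across x = 0: (28/5, -4/5) → (-28/5, -4/5)
T4 translate by (-3, 3): (-28/5, -4/5) → (-43/5, 11/5)
T5 scale by (-1, 2): (-43/5, 11/5) → (43/5, 22/5)
T6 scale by (-1, 3/2): (43/5, 22/5) → (-43/5, 33/5)

T(p) = (-43/5, 33/5)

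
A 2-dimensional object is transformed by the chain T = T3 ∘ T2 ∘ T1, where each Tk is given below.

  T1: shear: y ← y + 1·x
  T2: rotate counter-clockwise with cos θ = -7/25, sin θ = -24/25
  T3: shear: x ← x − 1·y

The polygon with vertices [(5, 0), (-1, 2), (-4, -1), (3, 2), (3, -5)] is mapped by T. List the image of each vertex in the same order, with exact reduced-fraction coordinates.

image vertices: (48/5, -31/5), (14/25, 17/25), (-223/25, 131/25), (206/25, -107/25), (-11/25, -58/25)

T1 shear: y ← y + 1·x: (5, 0) → (5, 5); (-1, 2) → (-1, 1); (-4, -1) → (-4, -5); (3, 2) → (3, 5); (3, -5) → (3, -2)
T2 rotate counter-clockwise with cos θ = -7/25, sin θ = -24/25: (5, 5) → (17/5, -31/5); (-1, 1) → (31/25, 17/25); (-4, -5) → (-92/25, 131/25); (3, 5) → (99/25, -107/25); (3, -2) → (-69/25, -58/25)
T3 shear: x ← x − 1·y: (17/5, -31/5) → (48/5, -31/5); (31/25, 17/25) → (14/25, 17/25); (-92/25, 131/25) → (-223/25, 131/25); (99/25, -107/25) → (206/25, -107/25); (-69/25, -58/25) → (-11/25, -58/25)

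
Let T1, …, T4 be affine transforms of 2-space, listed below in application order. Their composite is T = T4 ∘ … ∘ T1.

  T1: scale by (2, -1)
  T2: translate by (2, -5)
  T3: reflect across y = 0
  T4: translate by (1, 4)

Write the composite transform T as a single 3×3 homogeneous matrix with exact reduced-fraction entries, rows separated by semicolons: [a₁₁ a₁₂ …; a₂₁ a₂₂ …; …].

T1 = [2 0 0; 0 -1 0; 0 0 1]
T2·T1 = [2 0 2; 0 -1 -5; 0 0 1]
T3·…·T1 = [2 0 2; 0 1 5; 0 0 1]
T4·…·T1 = [2 0 3; 0 1 9; 0 0 1]

T = [2 0 3; 0 1 9; 0 0 1]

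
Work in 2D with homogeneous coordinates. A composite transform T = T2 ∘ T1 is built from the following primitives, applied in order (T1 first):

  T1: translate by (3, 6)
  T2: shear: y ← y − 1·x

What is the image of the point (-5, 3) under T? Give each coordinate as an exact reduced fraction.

T1 translate by (3, 6): (-5, 3) → (-2, 9)
T2 shear: y ← y − 1·x: (-2, 9) → (-2, 11)

T(p) = (-2, 11)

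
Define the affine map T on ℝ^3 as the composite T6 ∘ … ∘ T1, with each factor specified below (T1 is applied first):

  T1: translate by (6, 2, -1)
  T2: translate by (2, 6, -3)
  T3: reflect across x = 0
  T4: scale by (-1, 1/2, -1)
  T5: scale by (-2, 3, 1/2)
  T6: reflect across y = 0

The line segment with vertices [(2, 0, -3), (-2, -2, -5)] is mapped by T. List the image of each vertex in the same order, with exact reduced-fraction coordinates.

T1 translate by (6, 2, -1): (2, 0, -3) → (8, 2, -4); (-2, -2, -5) → (4, 0, -6)
T2 translate by (2, 6, -3): (8, 2, -4) → (10, 8, -7); (4, 0, -6) → (6, 6, -9)
T3 reflect across x = 0: (10, 8, -7) → (-10, 8, -7); (6, 6, -9) → (-6, 6, -9)
T4 scale by (-1, 1/2, -1): (-10, 8, -7) → (10, 4, 7); (-6, 6, -9) → (6, 3, 9)
T5 scale by (-2, 3, 1/2): (10, 4, 7) → (-20, 12, 7/2); (6, 3, 9) → (-12, 9, 9/2)
T6 reflect across y = 0: (-20, 12, 7/2) → (-20, -12, 7/2); (-12, 9, 9/2) → (-12, -9, 9/2)

image vertices: (-20, -12, 7/2), (-12, -9, 9/2)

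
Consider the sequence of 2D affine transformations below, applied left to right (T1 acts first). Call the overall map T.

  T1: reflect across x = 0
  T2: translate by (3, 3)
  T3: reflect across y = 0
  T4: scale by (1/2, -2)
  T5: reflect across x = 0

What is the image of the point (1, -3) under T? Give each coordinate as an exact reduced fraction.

T1 reflect across x = 0: (1, -3) → (-1, -3)
T2 translate by (3, 3): (-1, -3) → (2, 0)
T3 reflect across y = 0: (2, 0) → (2, 0)
T4 scale by (1/2, -2): (2, 0) → (1, 0)
T5 reflect across x = 0: (1, 0) → (-1, 0)

T(p) = (-1, 0)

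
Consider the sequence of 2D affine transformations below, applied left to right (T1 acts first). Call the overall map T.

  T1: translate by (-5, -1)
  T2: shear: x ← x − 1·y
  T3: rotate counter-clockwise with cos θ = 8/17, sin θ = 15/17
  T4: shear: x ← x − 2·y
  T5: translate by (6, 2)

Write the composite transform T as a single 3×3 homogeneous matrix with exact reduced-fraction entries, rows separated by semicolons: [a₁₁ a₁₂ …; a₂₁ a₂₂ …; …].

T = [-22/17 -9/17 13; 15/17 -7/17 -2; 0 0 1]

T1 = [1 0 -5; 0 1 -1; 0 0 1]
T2·T1 = [1 -1 -4; 0 1 -1; 0 0 1]
T3·…·T1 = [8/17 -23/17 -1; 15/17 -7/17 -4; 0 0 1]
T4·…·T1 = [-22/17 -9/17 7; 15/17 -7/17 -4; 0 0 1]
T5·…·T1 = [-22/17 -9/17 13; 15/17 -7/17 -2; 0 0 1]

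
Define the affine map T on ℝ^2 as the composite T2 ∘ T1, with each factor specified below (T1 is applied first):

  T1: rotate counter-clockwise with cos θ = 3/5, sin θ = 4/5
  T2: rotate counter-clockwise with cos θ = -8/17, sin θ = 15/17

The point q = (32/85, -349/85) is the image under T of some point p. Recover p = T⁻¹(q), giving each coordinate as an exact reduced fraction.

p = (-1, 4)

T1 = [3/5 -4/5 0; 4/5 3/5 0; 0 0 1]
T2·T1 = [-84/85 -13/85 0; 13/85 -84/85 0; 0 0 1]
det M = 1; M⁻¹ = [-84/85 13/85 0; -13/85 -84/85 0; 0 0 1]
M⁻¹ · (32/85, -349/85)ᵀ = (-1, 4)ᵀ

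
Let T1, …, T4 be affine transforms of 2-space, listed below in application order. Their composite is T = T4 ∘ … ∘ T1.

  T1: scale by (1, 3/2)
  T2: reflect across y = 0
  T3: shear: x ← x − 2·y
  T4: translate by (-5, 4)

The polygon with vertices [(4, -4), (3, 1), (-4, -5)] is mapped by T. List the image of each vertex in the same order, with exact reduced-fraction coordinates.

T1 scale by (1, 3/2): (4, -4) → (4, -6); (3, 1) → (3, 3/2); (-4, -5) → (-4, -15/2)
T2 reflect across y = 0: (4, -6) → (4, 6); (3, 3/2) → (3, -3/2); (-4, -15/2) → (-4, 15/2)
T3 shear: x ← x − 2·y: (4, 6) → (-8, 6); (3, -3/2) → (6, -3/2); (-4, 15/2) → (-19, 15/2)
T4 translate by (-5, 4): (-8, 6) → (-13, 10); (6, -3/2) → (1, 5/2); (-19, 15/2) → (-24, 23/2)

image vertices: (-13, 10), (1, 5/2), (-24, 23/2)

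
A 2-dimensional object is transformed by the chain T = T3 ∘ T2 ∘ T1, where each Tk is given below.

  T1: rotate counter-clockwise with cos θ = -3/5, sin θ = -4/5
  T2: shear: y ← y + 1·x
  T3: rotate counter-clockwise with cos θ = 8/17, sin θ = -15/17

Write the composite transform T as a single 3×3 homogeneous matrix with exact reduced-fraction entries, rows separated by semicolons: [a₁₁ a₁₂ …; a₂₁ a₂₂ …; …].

T1 = [-3/5 4/5 0; -4/5 -3/5 0; 0 0 1]
T2·T1 = [-3/5 4/5 0; -7/5 1/5 0; 0 0 1]
T3·…·T1 = [-129/85 47/85 0; -11/85 -52/85 0; 0 0 1]

T = [-129/85 47/85 0; -11/85 -52/85 0; 0 0 1]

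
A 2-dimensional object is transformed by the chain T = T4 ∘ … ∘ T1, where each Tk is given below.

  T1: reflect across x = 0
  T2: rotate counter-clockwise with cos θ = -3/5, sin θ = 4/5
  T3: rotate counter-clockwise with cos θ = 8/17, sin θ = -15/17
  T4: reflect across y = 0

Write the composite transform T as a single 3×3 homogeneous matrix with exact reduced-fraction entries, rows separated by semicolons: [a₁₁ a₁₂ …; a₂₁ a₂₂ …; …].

T = [-36/85 -77/85 0; 77/85 -36/85 0; 0 0 1]

T1 = [-1 0 0; 0 1 0; 0 0 1]
T2·T1 = [3/5 -4/5 0; -4/5 -3/5 0; 0 0 1]
T3·…·T1 = [-36/85 -77/85 0; -77/85 36/85 0; 0 0 1]
T4·…·T1 = [-36/85 -77/85 0; 77/85 -36/85 0; 0 0 1]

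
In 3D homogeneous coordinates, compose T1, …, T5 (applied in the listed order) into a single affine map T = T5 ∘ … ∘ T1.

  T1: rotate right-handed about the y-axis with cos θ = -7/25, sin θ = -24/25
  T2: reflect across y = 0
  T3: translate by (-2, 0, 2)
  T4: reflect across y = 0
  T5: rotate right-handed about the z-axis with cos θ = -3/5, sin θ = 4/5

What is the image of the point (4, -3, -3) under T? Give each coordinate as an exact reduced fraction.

T(p) = (318/125, 201/125, 167/25)

T1 rotate right-handed about the y-axis with cos θ = -7/25, sin θ = -24/25: (4, -3, -3) → (44/25, -3, 117/25)
T2 reflect across y = 0: (44/25, -3, 117/25) → (44/25, 3, 117/25)
T3 translate by (-2, 0, 2): (44/25, 3, 117/25) → (-6/25, 3, 167/25)
T4 reflect across y = 0: (-6/25, 3, 167/25) → (-6/25, -3, 167/25)
T5 rotate right-handed about the z-axis with cos θ = -3/5, sin θ = 4/5: (-6/25, -3, 167/25) → (318/125, 201/125, 167/25)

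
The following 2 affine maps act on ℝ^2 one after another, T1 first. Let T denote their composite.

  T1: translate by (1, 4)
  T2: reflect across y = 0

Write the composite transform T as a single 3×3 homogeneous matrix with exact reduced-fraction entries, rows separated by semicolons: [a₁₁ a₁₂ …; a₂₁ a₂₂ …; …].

T = [1 0 1; 0 -1 -4; 0 0 1]

T1 = [1 0 1; 0 1 4; 0 0 1]
T2·T1 = [1 0 1; 0 -1 -4; 0 0 1]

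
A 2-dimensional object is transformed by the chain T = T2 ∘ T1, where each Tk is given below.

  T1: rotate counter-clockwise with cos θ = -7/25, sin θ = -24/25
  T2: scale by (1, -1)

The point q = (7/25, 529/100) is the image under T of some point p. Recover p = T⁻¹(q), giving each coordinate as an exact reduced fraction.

T1 = [-7/25 24/25 0; -24/25 -7/25 0; 0 0 1]
T2·T1 = [-7/25 24/25 0; 24/25 7/25 0; 0 0 1]
det M = -1; M⁻¹ = [-7/25 24/25 0; 24/25 7/25 0; 0 0 1]
M⁻¹ · (7/25, 529/100)ᵀ = (5, 7/4)ᵀ

p = (5, 7/4)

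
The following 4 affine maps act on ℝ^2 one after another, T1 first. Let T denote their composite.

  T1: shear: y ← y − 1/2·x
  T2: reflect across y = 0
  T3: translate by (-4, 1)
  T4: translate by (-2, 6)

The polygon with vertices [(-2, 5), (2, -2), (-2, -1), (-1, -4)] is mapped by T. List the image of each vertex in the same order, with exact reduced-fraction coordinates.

T1 shear: y ← y − 1/2·x: (-2, 5) → (-2, 6); (2, -2) → (2, -3); (-2, -1) → (-2, 0); (-1, -4) → (-1, -7/2)
T2 reflect across y = 0: (-2, 6) → (-2, -6); (2, -3) → (2, 3); (-2, 0) → (-2, 0); (-1, -7/2) → (-1, 7/2)
T3 translate by (-4, 1): (-2, -6) → (-6, -5); (2, 3) → (-2, 4); (-2, 0) → (-6, 1); (-1, 7/2) → (-5, 9/2)
T4 translate by (-2, 6): (-6, -5) → (-8, 1); (-2, 4) → (-4, 10); (-6, 1) → (-8, 7); (-5, 9/2) → (-7, 21/2)

image vertices: (-8, 1), (-4, 10), (-8, 7), (-7, 21/2)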